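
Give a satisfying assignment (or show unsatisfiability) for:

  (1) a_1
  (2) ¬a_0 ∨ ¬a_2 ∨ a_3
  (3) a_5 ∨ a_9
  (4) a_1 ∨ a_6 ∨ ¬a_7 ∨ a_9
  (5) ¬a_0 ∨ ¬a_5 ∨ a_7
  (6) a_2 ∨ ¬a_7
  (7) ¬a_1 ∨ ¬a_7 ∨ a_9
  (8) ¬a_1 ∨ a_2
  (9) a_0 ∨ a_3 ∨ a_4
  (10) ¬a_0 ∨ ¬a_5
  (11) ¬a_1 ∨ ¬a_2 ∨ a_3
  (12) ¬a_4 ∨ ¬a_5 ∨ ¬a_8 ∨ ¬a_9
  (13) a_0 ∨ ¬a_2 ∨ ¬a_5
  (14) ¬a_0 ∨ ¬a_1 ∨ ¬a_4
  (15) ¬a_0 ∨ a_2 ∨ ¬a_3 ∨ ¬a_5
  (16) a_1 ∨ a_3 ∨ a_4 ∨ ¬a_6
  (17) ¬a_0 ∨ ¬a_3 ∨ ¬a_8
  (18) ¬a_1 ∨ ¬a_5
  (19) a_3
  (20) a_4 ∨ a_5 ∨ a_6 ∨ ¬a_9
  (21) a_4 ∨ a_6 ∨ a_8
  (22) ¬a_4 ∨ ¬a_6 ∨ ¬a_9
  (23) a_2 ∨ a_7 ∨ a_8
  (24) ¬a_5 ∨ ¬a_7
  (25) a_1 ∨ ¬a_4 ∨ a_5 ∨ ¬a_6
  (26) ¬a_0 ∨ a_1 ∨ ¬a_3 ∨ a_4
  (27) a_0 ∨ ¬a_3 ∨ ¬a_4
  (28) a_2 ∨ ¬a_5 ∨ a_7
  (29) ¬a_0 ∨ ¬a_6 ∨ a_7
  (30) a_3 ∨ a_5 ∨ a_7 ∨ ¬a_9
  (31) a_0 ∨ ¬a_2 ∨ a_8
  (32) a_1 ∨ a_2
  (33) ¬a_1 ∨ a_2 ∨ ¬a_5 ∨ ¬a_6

a_0=F; a_1=T; a_2=T; a_3=T; a_4=F; a_5=F; a_6=T; a_7=T; a_8=T; a_9=T

Unit clause (a_1) forces a_1 = True.
In (¬a_1 ∨ a_2) only a_2 is left, so a_2 = True.
In (¬a_1 ∨ ¬a_2 ∨ a_3) only a_3 is left, so a_3 = True.
In (¬a_1 ∨ ¬a_5) only ¬a_5 is left, so a_5 = False.
In (a_5 ∨ a_9) only a_9 is left, so a_9 = True.
Set a_0 = False.
  then (a_0 ∨ ¬a_3 ∨ ¬a_4) forces a_4 = False.
  then (a_0 ∨ ¬a_2 ∨ a_8) forces a_8 = True.
  then (a_4 ∨ a_5 ∨ a_6 ∨ ¬a_9) forces a_6 = True.
Set a_7 = True.
All clauses satisfied.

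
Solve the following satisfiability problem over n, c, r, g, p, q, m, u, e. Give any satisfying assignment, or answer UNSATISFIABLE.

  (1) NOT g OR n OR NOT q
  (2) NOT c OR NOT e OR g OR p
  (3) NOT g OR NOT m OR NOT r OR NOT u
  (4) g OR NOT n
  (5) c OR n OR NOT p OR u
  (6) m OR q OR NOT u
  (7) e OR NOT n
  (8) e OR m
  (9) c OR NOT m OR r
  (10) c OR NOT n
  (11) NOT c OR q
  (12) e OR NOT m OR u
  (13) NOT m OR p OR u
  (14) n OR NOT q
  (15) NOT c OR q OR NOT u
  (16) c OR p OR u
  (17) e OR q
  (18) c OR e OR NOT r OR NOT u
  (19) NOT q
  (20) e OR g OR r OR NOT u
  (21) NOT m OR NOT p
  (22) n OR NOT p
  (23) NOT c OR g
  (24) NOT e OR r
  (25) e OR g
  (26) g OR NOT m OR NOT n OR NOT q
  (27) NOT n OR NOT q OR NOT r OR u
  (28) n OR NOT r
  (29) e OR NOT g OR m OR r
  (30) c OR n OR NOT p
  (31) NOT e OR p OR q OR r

The formula is unsatisfiable.

Case q = True:
  Clause (NOT q) is falsified — contradiction.
Case q = False:
  (NOT c OR q) forces c = False.
  (c OR NOT n) forces n = False.
  (e OR q) forces e = True.
  (n OR NOT p) forces p = False.
  (c OR p OR u) forces u = True.
  (m OR q OR NOT u) forces m = True.
  (c OR NOT m OR r) forces r = True.
  Clause (n OR NOT r) is falsified — contradiction.
Both cases fail, so the formula is unsatisfiable.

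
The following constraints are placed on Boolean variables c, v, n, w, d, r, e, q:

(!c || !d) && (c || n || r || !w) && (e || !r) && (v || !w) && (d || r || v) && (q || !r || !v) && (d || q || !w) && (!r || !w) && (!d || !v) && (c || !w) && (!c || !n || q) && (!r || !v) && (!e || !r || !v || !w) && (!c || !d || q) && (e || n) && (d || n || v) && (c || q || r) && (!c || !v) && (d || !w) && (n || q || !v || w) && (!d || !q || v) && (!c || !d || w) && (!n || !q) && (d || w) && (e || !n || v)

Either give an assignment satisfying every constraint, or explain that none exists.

c: False, v: False, n: False, w: False, d: True, r: True, e: True, q: False

Try c = True:
  (!c || !d) forces d = False.
  (!c || !v) forces v = False.
  (v || !w) forces w = False.
  clause (d || w) is falsified — backtrack.
So c = False.
  then (c || !w) forces w = False.
  then (d || w) forces d = True.
  then (!d || !v) forces v = False.
  then (!d || !q || v) forces q = False.
  then (c || q || r) forces r = True.
  then (e || !r) forces e = True.
Set n = False.
All clauses satisfied.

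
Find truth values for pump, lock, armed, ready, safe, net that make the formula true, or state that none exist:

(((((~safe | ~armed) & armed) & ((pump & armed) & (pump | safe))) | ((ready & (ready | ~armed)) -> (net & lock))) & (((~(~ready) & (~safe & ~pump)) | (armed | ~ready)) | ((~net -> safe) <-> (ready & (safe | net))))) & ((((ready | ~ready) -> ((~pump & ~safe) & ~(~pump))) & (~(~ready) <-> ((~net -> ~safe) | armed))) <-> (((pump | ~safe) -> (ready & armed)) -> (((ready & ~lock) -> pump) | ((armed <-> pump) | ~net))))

No satisfying assignment exists.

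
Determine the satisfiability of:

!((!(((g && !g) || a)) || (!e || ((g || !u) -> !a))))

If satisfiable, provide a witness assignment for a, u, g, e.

a = True, u = False, g = False, e = True

  !((!(((g && !g) || a)) || (!e || ((g || !u) -> !a)))) = True
    !(((g && !g) || a)) || (!e || ((g || !u) -> !a)) = False
      !(((g && !g) || a)) = False
        (g && !g) || a = True
          g && !g = False
            !g = True
      !e || ((g || !u) -> !a) = False
        !e = False
        (g || !u) -> !a = False
          g || !u = True
            !u = True
          !a = False
The formula evaluates to True.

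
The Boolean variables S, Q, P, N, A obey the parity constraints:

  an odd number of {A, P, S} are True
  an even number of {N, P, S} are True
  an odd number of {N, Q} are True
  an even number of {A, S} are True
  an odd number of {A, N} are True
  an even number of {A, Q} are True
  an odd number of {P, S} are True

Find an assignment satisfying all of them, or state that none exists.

S=F, Q=F, P=T, N=T, A=F

{A, P, S}: 1 true → odd ✓
{N, P, S}: 2 true → even ✓
{N, Q}: 1 true → odd ✓
{A, S}: 0 true → even ✓
{A, N}: 1 true → odd ✓
{A, Q}: 0 true → even ✓
{P, S}: 1 true → odd ✓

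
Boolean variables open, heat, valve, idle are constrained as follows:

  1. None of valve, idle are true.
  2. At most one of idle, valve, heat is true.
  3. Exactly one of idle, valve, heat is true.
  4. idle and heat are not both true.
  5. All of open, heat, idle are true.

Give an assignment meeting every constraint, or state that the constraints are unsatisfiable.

Case idle = True:
  Constraint (1) is violated (idle=T) — contradiction.
Case idle = False:
  Constraint (5) is violated (idle=F) — contradiction.
Both cases fail — unsatisfiable.

Unsatisfiable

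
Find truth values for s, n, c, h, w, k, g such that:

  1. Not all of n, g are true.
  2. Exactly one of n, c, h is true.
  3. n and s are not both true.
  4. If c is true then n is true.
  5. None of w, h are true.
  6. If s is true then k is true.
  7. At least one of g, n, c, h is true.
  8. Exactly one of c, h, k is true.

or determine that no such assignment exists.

s = False, n = True, c = False, h = False, w = False, k = True, g = False

  (1) {n, g}: 1/2 true — not all ✓
  (2) {n, c, h}: 1 true — exactly one ✓
  (3) n=T, s=F — not both ✓
  (4) c=F ⇒ n: vacuous ✓
  (5) {w, h}: 0 true — none ✓
  (6) s=F ⇒ k: vacuous ✓
  (7) {g, n, c, h}: 1 true — at least one ✓
  (8) {c, h, k}: 1 true — exactly one ✓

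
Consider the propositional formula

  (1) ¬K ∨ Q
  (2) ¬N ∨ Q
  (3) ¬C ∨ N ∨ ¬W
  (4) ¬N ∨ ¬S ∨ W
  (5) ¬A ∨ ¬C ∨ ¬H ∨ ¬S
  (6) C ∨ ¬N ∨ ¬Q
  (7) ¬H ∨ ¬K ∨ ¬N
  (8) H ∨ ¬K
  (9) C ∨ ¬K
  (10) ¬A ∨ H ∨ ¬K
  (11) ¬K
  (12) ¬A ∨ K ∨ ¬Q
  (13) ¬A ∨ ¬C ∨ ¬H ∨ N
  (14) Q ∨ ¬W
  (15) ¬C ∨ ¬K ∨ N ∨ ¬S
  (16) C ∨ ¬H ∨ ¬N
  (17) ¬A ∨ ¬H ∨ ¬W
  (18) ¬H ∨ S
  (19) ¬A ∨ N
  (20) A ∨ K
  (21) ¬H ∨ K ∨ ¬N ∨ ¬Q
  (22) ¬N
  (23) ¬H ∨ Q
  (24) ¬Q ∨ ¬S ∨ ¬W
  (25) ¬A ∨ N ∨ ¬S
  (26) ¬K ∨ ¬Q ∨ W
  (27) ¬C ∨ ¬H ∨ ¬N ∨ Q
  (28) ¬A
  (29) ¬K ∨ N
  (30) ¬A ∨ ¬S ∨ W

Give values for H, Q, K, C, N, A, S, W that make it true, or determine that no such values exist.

The formula is unsatisfiable.

Case K = True:
  Clause (¬K) is falsified — contradiction.
Case K = False:
  (A ∨ K) forces A = True.
  Clause (¬A) is falsified — contradiction.
Both cases fail, so the formula is unsatisfiable.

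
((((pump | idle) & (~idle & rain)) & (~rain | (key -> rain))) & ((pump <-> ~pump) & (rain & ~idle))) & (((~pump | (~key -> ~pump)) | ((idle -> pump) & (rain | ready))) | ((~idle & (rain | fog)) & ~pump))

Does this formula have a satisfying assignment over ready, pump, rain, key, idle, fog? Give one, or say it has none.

Unsatisfiable

The conjunct pump <-> ~pump is unsatisfiable on its own:
  pump=F: evaluates to False.
  pump=T: evaluates to False.
So the whole conjunction is unsatisfiable.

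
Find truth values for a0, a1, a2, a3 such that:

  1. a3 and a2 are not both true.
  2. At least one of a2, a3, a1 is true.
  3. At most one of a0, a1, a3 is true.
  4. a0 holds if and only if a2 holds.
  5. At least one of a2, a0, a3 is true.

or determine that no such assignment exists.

a0=F; a1=F; a2=F; a3=T

  (1) a3=T, a2=F — not both ✓
  (2) {a2, a3, a1}: 1 true — at least one ✓
  (3) {a0, a1, a3}: 1 true — at most one ✓
  (4) a0=F, a2=F — same ✓
  (5) {a2, a0, a3}: 1 true — at least one ✓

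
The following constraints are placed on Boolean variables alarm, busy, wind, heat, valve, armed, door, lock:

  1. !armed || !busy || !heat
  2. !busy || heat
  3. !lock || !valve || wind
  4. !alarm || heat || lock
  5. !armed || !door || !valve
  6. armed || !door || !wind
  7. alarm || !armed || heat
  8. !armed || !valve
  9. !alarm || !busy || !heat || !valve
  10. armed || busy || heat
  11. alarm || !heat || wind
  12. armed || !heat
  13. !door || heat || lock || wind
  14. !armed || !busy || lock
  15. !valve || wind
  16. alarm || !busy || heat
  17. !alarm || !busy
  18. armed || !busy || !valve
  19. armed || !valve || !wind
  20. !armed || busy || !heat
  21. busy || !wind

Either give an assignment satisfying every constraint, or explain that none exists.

Set alarm = True.
  then (!alarm || !busy) forces busy = False.
  then (busy || !wind) forces wind = False.
  then (!valve || wind) forces valve = False.
Try heat = True:
  (armed || !heat) forces armed = True.
  clause (!armed || busy || !heat) is falsified — backtrack.
So heat = False.
  then (!alarm || heat || lock) forces lock = True.
  then (armed || busy || heat) forces armed = True.
Set door = True.
All clauses satisfied.

alarm = True; busy = False; wind = False; heat = False; valve = False; armed = True; door = True; lock = True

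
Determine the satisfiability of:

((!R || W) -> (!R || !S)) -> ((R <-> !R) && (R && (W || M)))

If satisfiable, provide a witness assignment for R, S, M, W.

R = True, S = True, M = True, W = True

  ((!R || W) -> (!R || !S)) -> ((R <-> !R) && (R && (W || M))) = True
    (!R || W) -> (!R || !S) = False
      !R || W = True
        !R = False
      !R || !S = False
        !R = False
        !S = False
    (R <-> !R) && (R && (W || M)) = False
      R <-> !R = False
        !R = False
      R && (W || M) = True
        W || M = True
The formula evaluates to True.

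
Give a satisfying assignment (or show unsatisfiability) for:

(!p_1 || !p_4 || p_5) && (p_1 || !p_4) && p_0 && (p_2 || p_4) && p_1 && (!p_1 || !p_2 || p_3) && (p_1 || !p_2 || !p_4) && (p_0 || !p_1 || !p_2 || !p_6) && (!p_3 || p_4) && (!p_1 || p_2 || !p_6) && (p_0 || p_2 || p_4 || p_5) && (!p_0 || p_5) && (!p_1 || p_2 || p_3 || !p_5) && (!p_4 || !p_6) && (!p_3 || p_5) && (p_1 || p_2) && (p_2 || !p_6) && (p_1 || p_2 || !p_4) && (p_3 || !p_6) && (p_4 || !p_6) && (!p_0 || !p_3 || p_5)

p_0 = True; p_1 = True; p_2 = False; p_3 = True; p_4 = True; p_5 = True; p_6 = False

Unit clause (p_0) forces p_0 = True.
Unit clause (p_1) forces p_1 = True.
In (!p_0 || p_5) only p_5 is left, so p_5 = True.
Set p_2 = False.
  then (p_2 || p_4) forces p_4 = True.
  then (!p_1 || p_2 || !p_6) forces p_6 = False.
  then (!p_1 || p_2 || p_3 || !p_5) forces p_3 = True.
All clauses satisfied.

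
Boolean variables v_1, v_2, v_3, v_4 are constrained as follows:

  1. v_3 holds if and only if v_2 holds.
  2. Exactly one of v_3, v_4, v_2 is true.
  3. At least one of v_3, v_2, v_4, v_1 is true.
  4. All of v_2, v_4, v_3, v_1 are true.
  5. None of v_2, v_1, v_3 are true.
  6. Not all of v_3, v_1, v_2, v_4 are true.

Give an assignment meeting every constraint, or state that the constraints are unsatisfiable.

No satisfying assignment exists.

Case v_1 = True:
  Constraint (5) is violated (v_1=T) — contradiction.
Case v_1 = False:
  Constraint (4) is violated (v_1=F) — contradiction.
Both cases fail — unsatisfiable.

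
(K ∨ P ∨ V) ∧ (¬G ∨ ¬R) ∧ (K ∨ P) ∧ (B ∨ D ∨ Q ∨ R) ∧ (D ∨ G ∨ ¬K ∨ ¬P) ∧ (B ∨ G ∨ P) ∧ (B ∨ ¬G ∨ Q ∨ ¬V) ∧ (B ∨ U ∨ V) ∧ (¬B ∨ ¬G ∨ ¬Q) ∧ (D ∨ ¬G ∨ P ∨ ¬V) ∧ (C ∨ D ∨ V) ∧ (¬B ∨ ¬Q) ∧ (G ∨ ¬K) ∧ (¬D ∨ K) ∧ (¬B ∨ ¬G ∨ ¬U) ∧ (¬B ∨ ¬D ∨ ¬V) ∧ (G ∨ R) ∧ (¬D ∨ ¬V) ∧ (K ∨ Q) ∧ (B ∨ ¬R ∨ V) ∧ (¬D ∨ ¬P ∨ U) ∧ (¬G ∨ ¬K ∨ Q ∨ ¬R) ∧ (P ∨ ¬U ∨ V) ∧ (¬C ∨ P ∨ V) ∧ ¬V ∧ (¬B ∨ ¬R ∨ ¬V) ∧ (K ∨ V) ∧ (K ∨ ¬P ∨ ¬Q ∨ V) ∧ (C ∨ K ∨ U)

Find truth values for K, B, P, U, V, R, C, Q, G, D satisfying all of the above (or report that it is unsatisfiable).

K = True, B = True, P = False, U = False, V = False, R = False, C = False, Q = False, G = True, D = True

Unit clause (¬V) forces V = False.
In (K ∨ V) only K is left, so K = True.
In (G ∨ ¬K) only G is left, so G = True.
In (¬G ∨ ¬R) only ¬R is left, so R = False.
Set B = True.
  then (¬B ∨ ¬G ∨ ¬Q) forces Q = False.
  then (¬B ∨ ¬G ∨ ¬U) forces U = False.
Set P = False.
  then (¬C ∨ P ∨ V) forces C = False.
  then (C ∨ D ∨ V) forces D = True.
All clauses satisfied.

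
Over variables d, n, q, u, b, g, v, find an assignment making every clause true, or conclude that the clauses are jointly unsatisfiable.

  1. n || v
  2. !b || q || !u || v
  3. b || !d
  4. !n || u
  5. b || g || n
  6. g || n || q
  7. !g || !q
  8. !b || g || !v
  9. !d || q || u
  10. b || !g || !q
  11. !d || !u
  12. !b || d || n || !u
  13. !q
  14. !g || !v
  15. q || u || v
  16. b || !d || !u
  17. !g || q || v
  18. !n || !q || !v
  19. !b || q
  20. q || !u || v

Unit clause (!q) forces q = False.
In (!b || q) only !b is left, so b = False.
In (b || !d) only !d is left, so d = False.
Try n = False:
  (n || v) forces v = True.
  (b || g || n) forces g = True.
  clause (!g || !v) is falsified — backtrack.
So n = True.
  then (!n || u) forces u = True.
  then (q || !u || v) forces v = True.
  then (!g || !v) forces g = False.
All clauses satisfied.

d: False, n: True, q: False, u: True, b: False, g: False, v: True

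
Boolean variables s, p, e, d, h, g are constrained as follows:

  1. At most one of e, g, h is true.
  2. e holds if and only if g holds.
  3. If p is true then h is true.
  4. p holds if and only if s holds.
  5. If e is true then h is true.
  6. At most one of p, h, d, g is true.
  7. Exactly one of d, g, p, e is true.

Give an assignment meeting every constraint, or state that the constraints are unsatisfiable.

s = False, p = False, e = False, d = True, h = False, g = False

  (1) {e, g, h}: 0 true — at most one ✓
  (2) e=F, g=F — same ✓
  (3) p=F ⇒ h: vacuous ✓
  (4) p=F, s=F — same ✓
  (5) e=F ⇒ h: vacuous ✓
  (6) {p, h, d, g}: 1 true — at most one ✓
  (7) {d, g, p, e}: 1 true — exactly one ✓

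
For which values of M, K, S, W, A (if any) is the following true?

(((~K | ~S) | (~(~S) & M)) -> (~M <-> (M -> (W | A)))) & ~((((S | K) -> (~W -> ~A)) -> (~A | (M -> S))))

Unsatisfiable — no assignment works.

Case S = True: the conjunct ~((((S | K) -> (~W -> ~A)) -> (~A | (M -> S)))) becomes ~(((~W -> ~A) -> True)) = False.
Case S = False: the formula simplifies to (~M <-> (M -> (W | A))) & ~(((K -> (~W -> ~A)) -> (~A | ~M))).
  A = True: simplifies to ~M & ~(((K -> W) -> ~M)).
    M = True: the conjunct ~M is False.
    M = False: the conjunct ~(((K -> W) -> ~M)) becomes ~(((K -> W) -> True)) = False.
  A = False: the conjunct ~(((K -> (~W -> ~A)) -> (~A | ~M))) becomes ~((True -> True)) = False.
Both cases fail — unsatisfiable.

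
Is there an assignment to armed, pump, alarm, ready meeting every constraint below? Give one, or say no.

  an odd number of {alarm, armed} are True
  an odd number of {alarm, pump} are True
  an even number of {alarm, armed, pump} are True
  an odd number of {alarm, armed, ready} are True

armed: True; pump: True; alarm: False; ready: False

{alarm, armed}: 1 true → odd ✓
{alarm, pump}: 1 true → odd ✓
{alarm, armed, pump}: 2 true → even ✓
{alarm, armed, ready}: 1 true → odd ✓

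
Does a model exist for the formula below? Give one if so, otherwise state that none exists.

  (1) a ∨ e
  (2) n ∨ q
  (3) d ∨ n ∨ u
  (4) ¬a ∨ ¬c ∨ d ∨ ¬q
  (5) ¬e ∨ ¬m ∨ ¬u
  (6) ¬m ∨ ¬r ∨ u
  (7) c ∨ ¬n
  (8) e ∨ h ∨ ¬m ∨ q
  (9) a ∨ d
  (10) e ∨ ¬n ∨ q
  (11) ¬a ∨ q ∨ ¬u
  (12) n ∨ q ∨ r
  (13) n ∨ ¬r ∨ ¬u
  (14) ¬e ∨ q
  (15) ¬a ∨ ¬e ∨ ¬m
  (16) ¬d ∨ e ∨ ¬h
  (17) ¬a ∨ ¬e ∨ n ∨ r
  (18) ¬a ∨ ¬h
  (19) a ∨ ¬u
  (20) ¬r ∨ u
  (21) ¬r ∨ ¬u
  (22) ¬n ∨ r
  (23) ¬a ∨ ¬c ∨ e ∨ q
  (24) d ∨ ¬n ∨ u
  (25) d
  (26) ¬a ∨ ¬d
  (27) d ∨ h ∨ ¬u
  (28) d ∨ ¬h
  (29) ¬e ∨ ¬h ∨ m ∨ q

Unit clause (d) forces d = True.
In (¬a ∨ ¬d) only ¬a is left, so a = False.
In (a ∨ e) only e is left, so e = True.
In (¬e ∨ q) only q is left, so q = True.
In (a ∨ ¬u) only ¬u is left, so u = False.
In (¬r ∨ u) only ¬r is left, so r = False.
In (¬n ∨ r) only ¬n is left, so n = False.
Set c = False.
Set m = True.
Set h = True.
All clauses satisfied.

c = False; n = False; m = True; d = True; r = False; q = True; h = True; u = False; a = False; e = True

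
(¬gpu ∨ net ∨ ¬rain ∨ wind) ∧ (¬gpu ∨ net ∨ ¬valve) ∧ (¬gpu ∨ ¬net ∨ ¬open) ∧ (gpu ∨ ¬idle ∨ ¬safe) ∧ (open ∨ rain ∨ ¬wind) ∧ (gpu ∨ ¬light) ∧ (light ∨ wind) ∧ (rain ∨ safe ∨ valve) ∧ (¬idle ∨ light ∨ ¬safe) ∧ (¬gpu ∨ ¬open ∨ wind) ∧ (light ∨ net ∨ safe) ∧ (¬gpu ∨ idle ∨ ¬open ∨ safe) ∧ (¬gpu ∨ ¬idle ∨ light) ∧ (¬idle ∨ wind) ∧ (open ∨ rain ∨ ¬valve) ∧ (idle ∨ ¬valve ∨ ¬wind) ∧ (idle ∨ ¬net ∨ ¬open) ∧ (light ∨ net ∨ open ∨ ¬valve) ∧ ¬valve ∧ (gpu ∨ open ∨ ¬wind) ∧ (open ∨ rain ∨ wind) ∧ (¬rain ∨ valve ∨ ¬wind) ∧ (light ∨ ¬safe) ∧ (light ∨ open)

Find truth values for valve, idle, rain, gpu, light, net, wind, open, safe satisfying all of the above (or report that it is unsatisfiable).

valve = False, idle = False, rain = True, gpu = True, light = True, net = True, wind = False, open = False, safe = False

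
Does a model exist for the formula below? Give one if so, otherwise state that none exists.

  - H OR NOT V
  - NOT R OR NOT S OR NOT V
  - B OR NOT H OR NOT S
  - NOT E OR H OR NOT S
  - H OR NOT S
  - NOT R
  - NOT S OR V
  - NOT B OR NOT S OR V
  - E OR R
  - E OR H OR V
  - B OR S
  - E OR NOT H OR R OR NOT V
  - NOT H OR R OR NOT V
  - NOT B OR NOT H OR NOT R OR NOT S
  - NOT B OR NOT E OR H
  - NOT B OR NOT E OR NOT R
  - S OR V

Case V = True:
  (H OR NOT V) forces H = True.
  (NOT R) forces R = False.
  Clause (NOT H OR R OR NOT V) is falsified — contradiction.
Case V = False:
  (NOT R) forces R = False.
  (NOT S OR V) forces S = False.
  Clause (S OR V) is falsified — contradiction.
Both cases fail, so the formula is unsatisfiable.

Unsatisfiable — no assignment works.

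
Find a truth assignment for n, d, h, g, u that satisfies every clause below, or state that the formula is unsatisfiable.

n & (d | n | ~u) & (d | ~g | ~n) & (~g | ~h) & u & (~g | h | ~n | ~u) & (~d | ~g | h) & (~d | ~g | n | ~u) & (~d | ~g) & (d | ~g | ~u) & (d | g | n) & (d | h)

n=T, d=F, h=T, g=F, u=T

Unit clause (n) forces n = True.
Unit clause (u) forces u = True.
Set d = False.
  then (d | ~g | ~n) forces g = False.
  then (d | h) forces h = True.
All clauses satisfied.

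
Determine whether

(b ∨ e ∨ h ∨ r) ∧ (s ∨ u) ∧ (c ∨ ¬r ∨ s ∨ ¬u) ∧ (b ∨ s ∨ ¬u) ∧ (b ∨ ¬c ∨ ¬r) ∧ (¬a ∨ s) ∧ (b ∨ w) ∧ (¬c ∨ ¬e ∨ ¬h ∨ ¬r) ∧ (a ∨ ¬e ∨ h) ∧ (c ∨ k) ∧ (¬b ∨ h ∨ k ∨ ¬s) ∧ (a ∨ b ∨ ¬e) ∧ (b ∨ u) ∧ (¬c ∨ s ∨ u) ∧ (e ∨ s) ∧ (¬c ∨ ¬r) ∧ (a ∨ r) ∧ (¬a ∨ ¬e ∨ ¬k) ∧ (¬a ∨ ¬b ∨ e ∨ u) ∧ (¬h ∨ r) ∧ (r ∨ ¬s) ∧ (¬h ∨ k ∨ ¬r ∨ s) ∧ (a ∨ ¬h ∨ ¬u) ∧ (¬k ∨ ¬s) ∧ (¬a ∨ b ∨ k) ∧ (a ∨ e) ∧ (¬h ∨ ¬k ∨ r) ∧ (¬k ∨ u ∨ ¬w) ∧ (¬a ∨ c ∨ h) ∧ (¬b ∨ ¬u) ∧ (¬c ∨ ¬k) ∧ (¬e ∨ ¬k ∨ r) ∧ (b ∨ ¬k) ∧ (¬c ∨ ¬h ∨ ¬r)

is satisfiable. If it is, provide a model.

Unsatisfiable

Case s = True:
  (r ∨ ¬s) forces r = True.
  (¬c ∨ ¬r) forces c = False.
  (c ∨ k) forces k = True.
  Clause (¬k ∨ ¬s) is falsified — contradiction.
Case s = False:
  (s ∨ u) forces u = True.
  (b ∨ s ∨ ¬u) forces b = True.
  Clause (¬b ∨ ¬u) is falsified — contradiction.
Both cases fail, so the formula is unsatisfiable.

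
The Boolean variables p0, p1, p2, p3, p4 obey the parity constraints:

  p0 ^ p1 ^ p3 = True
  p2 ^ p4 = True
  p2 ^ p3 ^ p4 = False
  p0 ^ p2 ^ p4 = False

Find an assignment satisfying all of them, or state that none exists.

p0 = True, p1 = True, p2 = True, p3 = True, p4 = False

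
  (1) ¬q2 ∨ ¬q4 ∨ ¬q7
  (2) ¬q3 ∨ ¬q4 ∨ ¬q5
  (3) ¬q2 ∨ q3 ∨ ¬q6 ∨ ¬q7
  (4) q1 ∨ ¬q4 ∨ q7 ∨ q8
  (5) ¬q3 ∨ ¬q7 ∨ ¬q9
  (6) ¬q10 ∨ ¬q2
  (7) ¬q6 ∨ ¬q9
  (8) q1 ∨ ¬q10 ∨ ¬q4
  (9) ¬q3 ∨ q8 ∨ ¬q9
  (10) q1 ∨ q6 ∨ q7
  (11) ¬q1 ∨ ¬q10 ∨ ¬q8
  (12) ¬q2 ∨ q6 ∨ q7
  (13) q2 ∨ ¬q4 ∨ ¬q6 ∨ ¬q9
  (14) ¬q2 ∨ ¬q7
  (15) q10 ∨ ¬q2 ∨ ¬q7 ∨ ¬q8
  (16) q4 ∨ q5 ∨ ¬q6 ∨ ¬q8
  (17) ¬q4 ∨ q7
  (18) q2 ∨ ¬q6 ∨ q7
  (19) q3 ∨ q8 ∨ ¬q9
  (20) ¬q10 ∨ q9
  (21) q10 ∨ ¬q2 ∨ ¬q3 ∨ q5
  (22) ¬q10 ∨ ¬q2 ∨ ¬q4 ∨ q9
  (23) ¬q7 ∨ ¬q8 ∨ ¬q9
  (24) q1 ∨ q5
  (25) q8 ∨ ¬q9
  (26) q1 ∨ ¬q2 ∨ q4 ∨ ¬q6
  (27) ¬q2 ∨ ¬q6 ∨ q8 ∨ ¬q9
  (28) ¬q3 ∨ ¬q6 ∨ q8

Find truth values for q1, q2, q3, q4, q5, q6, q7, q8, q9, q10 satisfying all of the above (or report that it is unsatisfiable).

Set q1 = True.
Set q2 = False.
Set q3 = False.
Set q4 = True.
  then (¬q4 ∨ q7) forces q7 = True.
Set q5 = True.
Set q6 = True.
  then (¬q6 ∨ ¬q9) forces q9 = False.
  then (¬q10 ∨ q9) forces q10 = False.
Set q8 = True.
All clauses satisfied.

q1 = True; q2 = False; q3 = False; q4 = True; q5 = True; q6 = True; q7 = True; q8 = True; q9 = False; q10 = False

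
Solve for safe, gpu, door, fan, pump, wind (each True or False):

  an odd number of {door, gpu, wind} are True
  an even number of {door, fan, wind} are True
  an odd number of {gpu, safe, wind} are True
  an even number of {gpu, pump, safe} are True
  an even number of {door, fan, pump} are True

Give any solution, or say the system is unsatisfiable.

Adding constraints 2, 3, 4, 5 mod 2: every variable appears an even number of times on the left, so the left side is 0.
But the right sides sum to 1 (mod 2). 0 ≠ 1 — the system is inconsistent.

The formula is unsatisfiable.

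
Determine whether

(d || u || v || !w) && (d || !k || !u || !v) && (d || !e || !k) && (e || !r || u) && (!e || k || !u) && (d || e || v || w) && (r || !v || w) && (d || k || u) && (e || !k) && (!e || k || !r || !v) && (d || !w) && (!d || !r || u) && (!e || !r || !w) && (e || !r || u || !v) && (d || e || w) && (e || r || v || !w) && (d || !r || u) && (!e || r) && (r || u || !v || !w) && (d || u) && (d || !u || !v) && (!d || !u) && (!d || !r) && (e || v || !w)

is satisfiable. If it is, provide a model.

u=F, k=F, e=F, v=F, d=T, r=F, w=F

Try u = True:
  (!d || !u) forces d = False.
  (d || !w) forces w = False.
  (d || e || w) forces e = True.
  (d || !e || !k) forces k = False.
  clause (!e || k || !u) is falsified — backtrack.
So u = False.
  then (d || u) forces d = True.
  then (!d || !r) forces r = False.
  then (!e || r) forces e = False.
  then (e || !k) forces k = False.
Set v = False.
  then (e || r || v || !w) forces w = False.
All clauses satisfied.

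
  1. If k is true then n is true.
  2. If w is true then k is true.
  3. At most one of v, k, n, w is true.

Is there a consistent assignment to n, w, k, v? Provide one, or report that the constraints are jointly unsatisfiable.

n: False, w: False, k: False, v: True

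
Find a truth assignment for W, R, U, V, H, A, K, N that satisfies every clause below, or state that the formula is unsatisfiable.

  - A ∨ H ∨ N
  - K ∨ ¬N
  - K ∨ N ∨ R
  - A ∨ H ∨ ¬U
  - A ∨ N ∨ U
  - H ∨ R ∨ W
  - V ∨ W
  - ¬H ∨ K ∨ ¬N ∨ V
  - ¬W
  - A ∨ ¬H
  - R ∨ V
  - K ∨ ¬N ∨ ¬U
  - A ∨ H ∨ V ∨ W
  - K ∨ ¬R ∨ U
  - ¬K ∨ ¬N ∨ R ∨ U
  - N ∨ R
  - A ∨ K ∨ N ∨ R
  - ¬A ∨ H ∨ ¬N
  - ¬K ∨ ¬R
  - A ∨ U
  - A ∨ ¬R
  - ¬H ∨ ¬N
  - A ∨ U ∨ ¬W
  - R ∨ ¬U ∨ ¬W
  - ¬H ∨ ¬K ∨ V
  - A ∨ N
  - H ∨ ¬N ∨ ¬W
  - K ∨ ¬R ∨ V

W=F; R=T; U=T; V=T; H=T; A=T; K=F; N=F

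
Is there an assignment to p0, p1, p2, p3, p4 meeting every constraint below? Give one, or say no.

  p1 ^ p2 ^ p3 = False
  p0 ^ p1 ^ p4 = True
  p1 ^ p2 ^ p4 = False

p0: True; p1: True; p2: False; p3: True; p4: True

p1 ^ p2 ^ p3 = T ^ F ^ T = False ✓
p0 ^ p1 ^ p4 = T ^ T ^ T = True ✓
p1 ^ p2 ^ p4 = T ^ F ^ T = False ✓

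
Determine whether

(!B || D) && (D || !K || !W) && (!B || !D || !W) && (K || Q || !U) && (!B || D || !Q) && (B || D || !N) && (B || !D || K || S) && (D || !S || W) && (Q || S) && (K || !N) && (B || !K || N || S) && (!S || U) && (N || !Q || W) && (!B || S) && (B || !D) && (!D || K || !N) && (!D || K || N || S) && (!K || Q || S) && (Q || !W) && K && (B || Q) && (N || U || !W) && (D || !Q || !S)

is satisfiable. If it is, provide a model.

Unit clause (K) forces K = True.
Try D = False:
  (!B || D) forces B = False.
  (D || !K || !W) forces W = False.
  (B || D || !N) forces N = False.
  (D || !S || W) forces S = False.
  clause (B || !K || N || S) is falsified — backtrack.
So D = True.
  then (B || !D) forces B = True.
  then (!B || !D || !W) forces W = False.
  then (!B || S) forces S = True.
  then (!S || U) forces U = True.
Set N = True.
Set Q = False.
All clauses satisfied.

K = True, D = True, N = True, B = True, W = False, Q = False, S = True, U = True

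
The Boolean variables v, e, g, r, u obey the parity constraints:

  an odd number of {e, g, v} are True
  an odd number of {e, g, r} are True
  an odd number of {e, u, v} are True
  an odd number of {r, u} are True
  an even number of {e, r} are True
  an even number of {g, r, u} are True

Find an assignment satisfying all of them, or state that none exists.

v = False, e = False, g = True, r = False, u = True

{e, g, v}: 1 true → odd ✓
{e, g, r}: 1 true → odd ✓
{e, u, v}: 1 true → odd ✓
{r, u}: 1 true → odd ✓
{e, r}: 0 true → even ✓
{g, r, u}: 2 true → even ✓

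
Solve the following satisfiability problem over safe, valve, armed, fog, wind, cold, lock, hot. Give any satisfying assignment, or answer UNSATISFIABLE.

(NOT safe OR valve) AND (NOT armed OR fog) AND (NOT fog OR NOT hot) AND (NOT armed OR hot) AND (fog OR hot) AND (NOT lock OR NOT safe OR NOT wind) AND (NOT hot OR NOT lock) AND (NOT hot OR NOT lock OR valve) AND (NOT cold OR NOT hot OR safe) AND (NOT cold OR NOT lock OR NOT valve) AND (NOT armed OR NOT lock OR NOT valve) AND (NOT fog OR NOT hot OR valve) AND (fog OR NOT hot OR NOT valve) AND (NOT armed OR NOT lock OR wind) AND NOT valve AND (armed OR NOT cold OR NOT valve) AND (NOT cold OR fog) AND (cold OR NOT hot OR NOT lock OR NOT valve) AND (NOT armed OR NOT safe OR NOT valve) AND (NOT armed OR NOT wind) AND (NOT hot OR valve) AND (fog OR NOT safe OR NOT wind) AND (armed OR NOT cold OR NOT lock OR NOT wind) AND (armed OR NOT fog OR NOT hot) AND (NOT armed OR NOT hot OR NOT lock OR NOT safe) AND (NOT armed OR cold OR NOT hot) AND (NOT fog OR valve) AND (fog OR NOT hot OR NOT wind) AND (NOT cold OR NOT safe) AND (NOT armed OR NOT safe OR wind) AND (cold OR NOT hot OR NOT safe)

Case valve = True:
  Clause (NOT valve) is falsified — contradiction.
Case valve = False:
  (NOT safe OR valve) forces safe = False.
  (NOT hot OR valve) forces hot = False.
  (NOT armed OR hot) forces armed = False.
  (fog OR hot) forces fog = True.
  Clause (NOT fog OR valve) is falsified — contradiction.
Both cases fail, so the formula is unsatisfiable.

UNSATISFIABLE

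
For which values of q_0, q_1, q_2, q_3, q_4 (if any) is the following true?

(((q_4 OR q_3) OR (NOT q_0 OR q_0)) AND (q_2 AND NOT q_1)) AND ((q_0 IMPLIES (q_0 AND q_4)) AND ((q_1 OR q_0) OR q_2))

q_0: True; q_1: False; q_2: True; q_3: False; q_4: True

  ((q_4 OR q_3) OR (NOT q_0 OR q_0)) AND (q_2 AND NOT q_1) = True
    (q_4 OR q_3) OR (NOT q_0 OR q_0) = True
      q_4 OR q_3 = True
      NOT q_0 OR q_0 = True
        NOT q_0 = False
    q_2 AND NOT q_1 = True
      NOT q_1 = True
  (q_0 IMPLIES (q_0 AND q_4)) AND ((q_1 OR q_0) OR q_2) = True
    q_0 IMPLIES (q_0 AND q_4) = True
      q_0 AND q_4 = True
    (q_1 OR q_0) OR q_2 = True
      q_1 OR q_0 = True
Both conjuncts True, so the formula holds.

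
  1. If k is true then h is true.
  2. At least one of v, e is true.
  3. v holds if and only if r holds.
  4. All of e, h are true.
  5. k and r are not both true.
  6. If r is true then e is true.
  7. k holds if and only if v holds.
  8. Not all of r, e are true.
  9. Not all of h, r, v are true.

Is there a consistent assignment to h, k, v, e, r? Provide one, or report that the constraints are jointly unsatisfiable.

h = True; k = False; v = False; e = True; r = False

  (1) k=F ⇒ h: vacuous ✓
  (2) {v, e}: 1 true — at least one ✓
  (3) v=F, r=F — same ✓
  (4) {e, h}: all 2 true ✓
  (5) k=F, r=F — not both ✓
  (6) r=F ⇒ e: vacuous ✓
  (7) k=F, v=F — same ✓
  (8) {r, e}: 1/2 true — not all ✓
  (9) {h, r, v}: 1/3 true — not all ✓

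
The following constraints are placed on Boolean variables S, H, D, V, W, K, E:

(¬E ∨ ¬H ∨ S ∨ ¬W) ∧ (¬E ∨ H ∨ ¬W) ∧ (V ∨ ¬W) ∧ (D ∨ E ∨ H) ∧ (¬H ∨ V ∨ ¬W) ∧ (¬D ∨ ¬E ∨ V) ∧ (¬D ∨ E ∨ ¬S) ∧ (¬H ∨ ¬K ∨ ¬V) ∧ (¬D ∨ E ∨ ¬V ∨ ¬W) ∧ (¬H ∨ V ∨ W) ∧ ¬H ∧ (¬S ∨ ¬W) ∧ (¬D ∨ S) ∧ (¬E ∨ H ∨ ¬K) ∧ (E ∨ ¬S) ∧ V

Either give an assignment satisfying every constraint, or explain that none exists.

Unit clause (¬H) forces H = False.
Unit clause (V) forces V = True.
Set S = False.
  then (¬D ∨ S) forces D = False.
  then (D ∨ E ∨ H) forces E = True.
  then (¬E ∨ H ∨ ¬K) forces K = False.
  then (¬E ∨ H ∨ ¬W) forces W = False.
All clauses satisfied.

S = False, H = False, D = False, V = True, W = False, K = False, E = True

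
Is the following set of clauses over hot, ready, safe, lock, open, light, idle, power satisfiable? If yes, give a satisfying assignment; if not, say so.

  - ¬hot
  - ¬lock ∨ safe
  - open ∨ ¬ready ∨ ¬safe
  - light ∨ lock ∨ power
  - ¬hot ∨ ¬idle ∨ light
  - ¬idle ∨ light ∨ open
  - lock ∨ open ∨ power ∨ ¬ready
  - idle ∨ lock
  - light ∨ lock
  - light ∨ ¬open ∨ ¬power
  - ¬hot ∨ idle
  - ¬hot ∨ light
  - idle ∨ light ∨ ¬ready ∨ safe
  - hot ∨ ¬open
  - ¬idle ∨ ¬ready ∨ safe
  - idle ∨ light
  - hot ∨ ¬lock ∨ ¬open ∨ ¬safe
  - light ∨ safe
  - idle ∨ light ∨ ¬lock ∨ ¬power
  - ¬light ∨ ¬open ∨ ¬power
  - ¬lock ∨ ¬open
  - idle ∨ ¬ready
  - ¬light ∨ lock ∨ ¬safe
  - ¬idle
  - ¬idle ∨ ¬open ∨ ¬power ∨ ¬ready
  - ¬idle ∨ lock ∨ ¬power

Unit clause (¬hot) forces hot = False.
In (hot ∨ ¬open) only ¬open is left, so open = False.
Unit clause (¬idle) forces idle = False.
In (idle ∨ lock) only lock is left, so lock = True.
In (idle ∨ light) only light is left, so light = True.
In (idle ∨ ¬ready) only ¬ready is left, so ready = False.
In (¬lock ∨ safe) only safe is left, so safe = True.
Set power = True.
All clauses satisfied.

hot = False, ready = False, safe = True, lock = True, open = False, light = True, idle = False, power = True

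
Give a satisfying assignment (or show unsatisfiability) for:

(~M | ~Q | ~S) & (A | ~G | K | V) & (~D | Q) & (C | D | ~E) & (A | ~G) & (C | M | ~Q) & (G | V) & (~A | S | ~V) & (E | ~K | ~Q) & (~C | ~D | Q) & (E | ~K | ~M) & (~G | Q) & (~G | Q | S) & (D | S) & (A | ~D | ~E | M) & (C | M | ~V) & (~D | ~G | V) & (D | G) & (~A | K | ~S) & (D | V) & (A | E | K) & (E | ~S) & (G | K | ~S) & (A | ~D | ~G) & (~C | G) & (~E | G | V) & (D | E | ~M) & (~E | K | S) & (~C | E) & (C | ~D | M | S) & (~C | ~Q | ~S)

D = True; S = False; K = True; M = True; G = False; C = False; E = True; Q = True; V = True; A = False

Set D = True.
  then (~D | Q) forces Q = True.
Set S = False.
Set K = True.
  then (E | ~K | ~Q) forces E = True.
Try M = False:
  (C | M | ~Q) forces C = True.
  (A | ~D | ~E | M) forces A = True.
  (~A | S | ~V) forces V = False.
  (G | V) forces G = True.
  clause (~D | ~G | V) is falsified — backtrack.
So M = True.
Set G = False.
  then (G | V) forces V = True.
  then (~A | S | ~V) forces A = False.
  then (~C | G) forces C = False.
All clauses satisfied.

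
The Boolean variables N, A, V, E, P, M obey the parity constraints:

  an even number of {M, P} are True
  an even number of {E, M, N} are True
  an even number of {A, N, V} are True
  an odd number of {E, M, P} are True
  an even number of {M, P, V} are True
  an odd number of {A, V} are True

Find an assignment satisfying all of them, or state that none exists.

N: True; A: True; V: False; E: True; P: False; M: False

{M, P}: 0 true → even ✓
{E, M, N}: 2 true → even ✓
{A, N, V}: 2 true → even ✓
{E, M, P}: 1 true → odd ✓
{M, P, V}: 0 true → even ✓
{A, V}: 1 true → odd ✓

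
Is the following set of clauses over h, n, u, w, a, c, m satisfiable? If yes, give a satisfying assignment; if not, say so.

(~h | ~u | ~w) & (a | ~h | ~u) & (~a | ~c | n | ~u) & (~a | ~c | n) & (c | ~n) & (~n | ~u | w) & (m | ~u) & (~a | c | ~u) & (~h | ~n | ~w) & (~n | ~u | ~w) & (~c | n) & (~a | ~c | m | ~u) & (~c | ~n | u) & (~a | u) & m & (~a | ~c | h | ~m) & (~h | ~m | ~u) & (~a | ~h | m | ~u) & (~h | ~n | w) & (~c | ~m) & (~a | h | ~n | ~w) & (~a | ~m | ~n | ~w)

Unit clause (m) forces m = True.
In (~c | ~m) only ~c is left, so c = False.
In (c | ~n) only ~n is left, so n = False.
Set h = False.
Set u = True.
  then (~a | c | ~u) forces a = False.
Set w = True.
All clauses satisfied.

h: False, n: False, u: True, w: True, a: False, c: False, m: True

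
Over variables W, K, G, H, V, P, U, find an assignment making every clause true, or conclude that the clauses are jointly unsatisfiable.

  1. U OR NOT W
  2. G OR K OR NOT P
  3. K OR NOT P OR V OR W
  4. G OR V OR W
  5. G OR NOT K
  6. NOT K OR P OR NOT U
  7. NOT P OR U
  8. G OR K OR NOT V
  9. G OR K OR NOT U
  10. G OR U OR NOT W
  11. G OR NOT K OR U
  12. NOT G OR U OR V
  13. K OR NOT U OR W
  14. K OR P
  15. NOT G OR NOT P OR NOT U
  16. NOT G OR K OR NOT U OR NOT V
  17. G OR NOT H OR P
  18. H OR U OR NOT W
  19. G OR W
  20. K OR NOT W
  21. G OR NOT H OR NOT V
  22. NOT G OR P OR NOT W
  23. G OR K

Try W = True:
  (U OR NOT W) forces U = True.
  (K OR NOT W) forces K = True.
  (G OR NOT K) forces G = True.
  (NOT K OR P OR NOT U) forces P = True.
  clause (NOT G OR NOT P OR NOT U) is falsified — backtrack.
So W = False.
  then (G OR W) forces G = True.
Try K = False:
  (K OR NOT U OR W) forces U = False.
  (NOT P OR U) forces P = False.
  clause (K OR P) is falsified — backtrack.
So K = True.
Set H = False.
Try V = False:
  (NOT G OR U OR V) forces U = True.
  (NOT K OR P OR NOT U) forces P = True.
  clause (NOT G OR NOT P OR NOT U) is falsified — backtrack.
So V = True.
Set P = False.
  then (NOT K OR P OR NOT U) forces U = False.
All clauses satisfied.

W: False; K: True; G: True; H: False; V: True; P: False; U: False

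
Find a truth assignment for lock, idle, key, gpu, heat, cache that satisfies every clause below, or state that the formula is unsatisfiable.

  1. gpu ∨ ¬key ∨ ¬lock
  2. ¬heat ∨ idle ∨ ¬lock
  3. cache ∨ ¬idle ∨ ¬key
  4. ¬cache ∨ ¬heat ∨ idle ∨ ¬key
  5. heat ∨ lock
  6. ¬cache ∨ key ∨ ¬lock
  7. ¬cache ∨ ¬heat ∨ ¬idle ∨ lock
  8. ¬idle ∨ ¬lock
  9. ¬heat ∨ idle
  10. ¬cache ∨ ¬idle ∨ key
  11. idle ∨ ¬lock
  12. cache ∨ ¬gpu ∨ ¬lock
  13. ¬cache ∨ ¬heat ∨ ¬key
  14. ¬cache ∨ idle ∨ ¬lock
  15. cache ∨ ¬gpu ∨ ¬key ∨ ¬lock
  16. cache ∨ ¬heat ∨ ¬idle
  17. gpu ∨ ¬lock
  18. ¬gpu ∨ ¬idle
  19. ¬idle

Case idle = True:
  Clause (¬idle) is falsified — contradiction.
Case idle = False:
  (¬heat ∨ idle) forces heat = False.
  (heat ∨ lock) forces lock = True.
  Clause (idle ∨ ¬lock) is falsified — contradiction.
Both cases fail, so the formula is unsatisfiable.

No satisfying assignment exists.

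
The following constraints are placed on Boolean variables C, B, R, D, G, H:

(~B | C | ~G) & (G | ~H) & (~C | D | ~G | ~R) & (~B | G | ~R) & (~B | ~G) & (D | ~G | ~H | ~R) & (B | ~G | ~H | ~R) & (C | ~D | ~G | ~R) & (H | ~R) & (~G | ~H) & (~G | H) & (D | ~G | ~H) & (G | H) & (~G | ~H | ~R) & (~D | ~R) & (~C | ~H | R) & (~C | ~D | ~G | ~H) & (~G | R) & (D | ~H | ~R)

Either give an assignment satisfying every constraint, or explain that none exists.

Case G = True:
  (~B | ~G) forces B = False.
  (~G | ~H) forces H = False.
  Clause (~G | H) is falsified — contradiction.
Case G = False:
  (G | ~H) forces H = False.
  Clause (G | H) is falsified — contradiction.
Both cases fail, so the formula is unsatisfiable.

UNSATISFIABLE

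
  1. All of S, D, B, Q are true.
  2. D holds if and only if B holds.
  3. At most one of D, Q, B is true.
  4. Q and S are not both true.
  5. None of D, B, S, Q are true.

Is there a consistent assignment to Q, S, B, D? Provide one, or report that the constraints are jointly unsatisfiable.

Case Q = True:
  Constraint (5) is violated (Q=T) — contradiction.
Case Q = False:
  Constraint (1) is violated (Q=F) — contradiction.
Both cases fail — unsatisfiable.

The formula is unsatisfiable.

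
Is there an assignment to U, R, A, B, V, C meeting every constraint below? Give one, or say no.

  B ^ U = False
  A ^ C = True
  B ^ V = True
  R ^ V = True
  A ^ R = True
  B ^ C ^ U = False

U = False, R = False, A = True, B = False, V = True, C = False

B ^ U = F ^ F = False ✓
A ^ C = T ^ F = True ✓
B ^ V = F ^ T = True ✓
R ^ V = F ^ T = True ✓
A ^ R = T ^ F = True ✓
B ^ C ^ U = F ^ F ^ F = False ✓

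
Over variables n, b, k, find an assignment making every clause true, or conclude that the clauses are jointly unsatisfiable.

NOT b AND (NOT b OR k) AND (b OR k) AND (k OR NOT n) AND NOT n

n: False, b: False, k: True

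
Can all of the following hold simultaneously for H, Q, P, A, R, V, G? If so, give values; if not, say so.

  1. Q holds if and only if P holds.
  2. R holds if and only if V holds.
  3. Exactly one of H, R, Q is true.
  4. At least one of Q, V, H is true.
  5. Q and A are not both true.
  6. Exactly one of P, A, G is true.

H=T; Q=F; P=F; A=F; R=F; V=F; G=T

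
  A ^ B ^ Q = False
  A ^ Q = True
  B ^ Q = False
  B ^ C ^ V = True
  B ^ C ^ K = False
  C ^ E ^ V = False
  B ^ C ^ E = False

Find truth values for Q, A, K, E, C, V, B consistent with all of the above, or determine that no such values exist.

Q=T; A=F; K=F; E=F; C=T; V=T; B=T

A ^ B ^ Q = F ^ T ^ T = False ✓
A ^ Q = F ^ T = True ✓
B ^ Q = T ^ T = False ✓
B ^ C ^ V = T ^ T ^ T = True ✓
B ^ C ^ K = T ^ T ^ F = False ✓
C ^ E ^ V = T ^ F ^ T = False ✓
B ^ C ^ E = T ^ T ^ F = False ✓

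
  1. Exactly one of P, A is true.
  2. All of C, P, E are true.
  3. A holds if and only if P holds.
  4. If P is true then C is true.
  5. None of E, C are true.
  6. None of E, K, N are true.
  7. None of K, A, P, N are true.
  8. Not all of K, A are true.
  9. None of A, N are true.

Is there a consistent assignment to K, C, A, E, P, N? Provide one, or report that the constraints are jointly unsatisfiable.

Case C = True:
  Constraint (5) is violated (C=T) — contradiction.
Case C = False:
  Constraint (2) is violated (C=F) — contradiction.
Both cases fail — unsatisfiable.

The formula is unsatisfiable.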